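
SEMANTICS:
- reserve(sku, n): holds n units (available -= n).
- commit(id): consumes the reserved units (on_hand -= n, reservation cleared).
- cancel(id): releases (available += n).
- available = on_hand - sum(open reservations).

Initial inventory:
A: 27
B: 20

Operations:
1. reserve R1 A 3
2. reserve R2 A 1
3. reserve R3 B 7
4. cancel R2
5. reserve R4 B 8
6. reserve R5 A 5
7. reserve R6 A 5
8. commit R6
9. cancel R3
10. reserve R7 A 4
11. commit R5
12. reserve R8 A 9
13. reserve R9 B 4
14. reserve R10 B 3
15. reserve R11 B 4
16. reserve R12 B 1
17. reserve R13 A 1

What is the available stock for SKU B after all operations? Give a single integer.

Answer: 0

Derivation:
Step 1: reserve R1 A 3 -> on_hand[A=27 B=20] avail[A=24 B=20] open={R1}
Step 2: reserve R2 A 1 -> on_hand[A=27 B=20] avail[A=23 B=20] open={R1,R2}
Step 3: reserve R3 B 7 -> on_hand[A=27 B=20] avail[A=23 B=13] open={R1,R2,R3}
Step 4: cancel R2 -> on_hand[A=27 B=20] avail[A=24 B=13] open={R1,R3}
Step 5: reserve R4 B 8 -> on_hand[A=27 B=20] avail[A=24 B=5] open={R1,R3,R4}
Step 6: reserve R5 A 5 -> on_hand[A=27 B=20] avail[A=19 B=5] open={R1,R3,R4,R5}
Step 7: reserve R6 A 5 -> on_hand[A=27 B=20] avail[A=14 B=5] open={R1,R3,R4,R5,R6}
Step 8: commit R6 -> on_hand[A=22 B=20] avail[A=14 B=5] open={R1,R3,R4,R5}
Step 9: cancel R3 -> on_hand[A=22 B=20] avail[A=14 B=12] open={R1,R4,R5}
Step 10: reserve R7 A 4 -> on_hand[A=22 B=20] avail[A=10 B=12] open={R1,R4,R5,R7}
Step 11: commit R5 -> on_hand[A=17 B=20] avail[A=10 B=12] open={R1,R4,R7}
Step 12: reserve R8 A 9 -> on_hand[A=17 B=20] avail[A=1 B=12] open={R1,R4,R7,R8}
Step 13: reserve R9 B 4 -> on_hand[A=17 B=20] avail[A=1 B=8] open={R1,R4,R7,R8,R9}
Step 14: reserve R10 B 3 -> on_hand[A=17 B=20] avail[A=1 B=5] open={R1,R10,R4,R7,R8,R9}
Step 15: reserve R11 B 4 -> on_hand[A=17 B=20] avail[A=1 B=1] open={R1,R10,R11,R4,R7,R8,R9}
Step 16: reserve R12 B 1 -> on_hand[A=17 B=20] avail[A=1 B=0] open={R1,R10,R11,R12,R4,R7,R8,R9}
Step 17: reserve R13 A 1 -> on_hand[A=17 B=20] avail[A=0 B=0] open={R1,R10,R11,R12,R13,R4,R7,R8,R9}
Final available[B] = 0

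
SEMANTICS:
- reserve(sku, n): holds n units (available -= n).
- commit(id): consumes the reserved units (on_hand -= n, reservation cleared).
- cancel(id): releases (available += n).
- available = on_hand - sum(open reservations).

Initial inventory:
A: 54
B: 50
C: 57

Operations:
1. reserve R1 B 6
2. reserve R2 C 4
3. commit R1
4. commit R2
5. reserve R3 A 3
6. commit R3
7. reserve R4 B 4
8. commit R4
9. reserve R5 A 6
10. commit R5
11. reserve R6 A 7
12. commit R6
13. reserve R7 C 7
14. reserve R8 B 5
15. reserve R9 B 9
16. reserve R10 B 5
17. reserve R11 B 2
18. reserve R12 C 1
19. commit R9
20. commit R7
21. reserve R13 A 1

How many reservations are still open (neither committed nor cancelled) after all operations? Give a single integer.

Answer: 5

Derivation:
Step 1: reserve R1 B 6 -> on_hand[A=54 B=50 C=57] avail[A=54 B=44 C=57] open={R1}
Step 2: reserve R2 C 4 -> on_hand[A=54 B=50 C=57] avail[A=54 B=44 C=53] open={R1,R2}
Step 3: commit R1 -> on_hand[A=54 B=44 C=57] avail[A=54 B=44 C=53] open={R2}
Step 4: commit R2 -> on_hand[A=54 B=44 C=53] avail[A=54 B=44 C=53] open={}
Step 5: reserve R3 A 3 -> on_hand[A=54 B=44 C=53] avail[A=51 B=44 C=53] open={R3}
Step 6: commit R3 -> on_hand[A=51 B=44 C=53] avail[A=51 B=44 C=53] open={}
Step 7: reserve R4 B 4 -> on_hand[A=51 B=44 C=53] avail[A=51 B=40 C=53] open={R4}
Step 8: commit R4 -> on_hand[A=51 B=40 C=53] avail[A=51 B=40 C=53] open={}
Step 9: reserve R5 A 6 -> on_hand[A=51 B=40 C=53] avail[A=45 B=40 C=53] open={R5}
Step 10: commit R5 -> on_hand[A=45 B=40 C=53] avail[A=45 B=40 C=53] open={}
Step 11: reserve R6 A 7 -> on_hand[A=45 B=40 C=53] avail[A=38 B=40 C=53] open={R6}
Step 12: commit R6 -> on_hand[A=38 B=40 C=53] avail[A=38 B=40 C=53] open={}
Step 13: reserve R7 C 7 -> on_hand[A=38 B=40 C=53] avail[A=38 B=40 C=46] open={R7}
Step 14: reserve R8 B 5 -> on_hand[A=38 B=40 C=53] avail[A=38 B=35 C=46] open={R7,R8}
Step 15: reserve R9 B 9 -> on_hand[A=38 B=40 C=53] avail[A=38 B=26 C=46] open={R7,R8,R9}
Step 16: reserve R10 B 5 -> on_hand[A=38 B=40 C=53] avail[A=38 B=21 C=46] open={R10,R7,R8,R9}
Step 17: reserve R11 B 2 -> on_hand[A=38 B=40 C=53] avail[A=38 B=19 C=46] open={R10,R11,R7,R8,R9}
Step 18: reserve R12 C 1 -> on_hand[A=38 B=40 C=53] avail[A=38 B=19 C=45] open={R10,R11,R12,R7,R8,R9}
Step 19: commit R9 -> on_hand[A=38 B=31 C=53] avail[A=38 B=19 C=45] open={R10,R11,R12,R7,R8}
Step 20: commit R7 -> on_hand[A=38 B=31 C=46] avail[A=38 B=19 C=45] open={R10,R11,R12,R8}
Step 21: reserve R13 A 1 -> on_hand[A=38 B=31 C=46] avail[A=37 B=19 C=45] open={R10,R11,R12,R13,R8}
Open reservations: ['R10', 'R11', 'R12', 'R13', 'R8'] -> 5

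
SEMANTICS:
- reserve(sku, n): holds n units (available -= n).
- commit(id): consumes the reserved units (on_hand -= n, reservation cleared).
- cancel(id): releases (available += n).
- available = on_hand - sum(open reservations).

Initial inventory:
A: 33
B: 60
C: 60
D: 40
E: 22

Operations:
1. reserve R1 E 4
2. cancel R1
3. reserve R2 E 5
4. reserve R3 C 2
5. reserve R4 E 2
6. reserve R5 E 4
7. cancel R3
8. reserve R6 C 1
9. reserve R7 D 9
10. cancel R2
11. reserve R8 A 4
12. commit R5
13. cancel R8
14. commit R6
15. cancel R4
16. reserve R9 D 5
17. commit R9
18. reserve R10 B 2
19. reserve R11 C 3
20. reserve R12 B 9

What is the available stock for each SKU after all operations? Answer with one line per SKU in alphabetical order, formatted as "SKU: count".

Answer: A: 33
B: 49
C: 56
D: 26
E: 18

Derivation:
Step 1: reserve R1 E 4 -> on_hand[A=33 B=60 C=60 D=40 E=22] avail[A=33 B=60 C=60 D=40 E=18] open={R1}
Step 2: cancel R1 -> on_hand[A=33 B=60 C=60 D=40 E=22] avail[A=33 B=60 C=60 D=40 E=22] open={}
Step 3: reserve R2 E 5 -> on_hand[A=33 B=60 C=60 D=40 E=22] avail[A=33 B=60 C=60 D=40 E=17] open={R2}
Step 4: reserve R3 C 2 -> on_hand[A=33 B=60 C=60 D=40 E=22] avail[A=33 B=60 C=58 D=40 E=17] open={R2,R3}
Step 5: reserve R4 E 2 -> on_hand[A=33 B=60 C=60 D=40 E=22] avail[A=33 B=60 C=58 D=40 E=15] open={R2,R3,R4}
Step 6: reserve R5 E 4 -> on_hand[A=33 B=60 C=60 D=40 E=22] avail[A=33 B=60 C=58 D=40 E=11] open={R2,R3,R4,R5}
Step 7: cancel R3 -> on_hand[A=33 B=60 C=60 D=40 E=22] avail[A=33 B=60 C=60 D=40 E=11] open={R2,R4,R5}
Step 8: reserve R6 C 1 -> on_hand[A=33 B=60 C=60 D=40 E=22] avail[A=33 B=60 C=59 D=40 E=11] open={R2,R4,R5,R6}
Step 9: reserve R7 D 9 -> on_hand[A=33 B=60 C=60 D=40 E=22] avail[A=33 B=60 C=59 D=31 E=11] open={R2,R4,R5,R6,R7}
Step 10: cancel R2 -> on_hand[A=33 B=60 C=60 D=40 E=22] avail[A=33 B=60 C=59 D=31 E=16] open={R4,R5,R6,R7}
Step 11: reserve R8 A 4 -> on_hand[A=33 B=60 C=60 D=40 E=22] avail[A=29 B=60 C=59 D=31 E=16] open={R4,R5,R6,R7,R8}
Step 12: commit R5 -> on_hand[A=33 B=60 C=60 D=40 E=18] avail[A=29 B=60 C=59 D=31 E=16] open={R4,R6,R7,R8}
Step 13: cancel R8 -> on_hand[A=33 B=60 C=60 D=40 E=18] avail[A=33 B=60 C=59 D=31 E=16] open={R4,R6,R7}
Step 14: commit R6 -> on_hand[A=33 B=60 C=59 D=40 E=18] avail[A=33 B=60 C=59 D=31 E=16] open={R4,R7}
Step 15: cancel R4 -> on_hand[A=33 B=60 C=59 D=40 E=18] avail[A=33 B=60 C=59 D=31 E=18] open={R7}
Step 16: reserve R9 D 5 -> on_hand[A=33 B=60 C=59 D=40 E=18] avail[A=33 B=60 C=59 D=26 E=18] open={R7,R9}
Step 17: commit R9 -> on_hand[A=33 B=60 C=59 D=35 E=18] avail[A=33 B=60 C=59 D=26 E=18] open={R7}
Step 18: reserve R10 B 2 -> on_hand[A=33 B=60 C=59 D=35 E=18] avail[A=33 B=58 C=59 D=26 E=18] open={R10,R7}
Step 19: reserve R11 C 3 -> on_hand[A=33 B=60 C=59 D=35 E=18] avail[A=33 B=58 C=56 D=26 E=18] open={R10,R11,R7}
Step 20: reserve R12 B 9 -> on_hand[A=33 B=60 C=59 D=35 E=18] avail[A=33 B=49 C=56 D=26 E=18] open={R10,R11,R12,R7}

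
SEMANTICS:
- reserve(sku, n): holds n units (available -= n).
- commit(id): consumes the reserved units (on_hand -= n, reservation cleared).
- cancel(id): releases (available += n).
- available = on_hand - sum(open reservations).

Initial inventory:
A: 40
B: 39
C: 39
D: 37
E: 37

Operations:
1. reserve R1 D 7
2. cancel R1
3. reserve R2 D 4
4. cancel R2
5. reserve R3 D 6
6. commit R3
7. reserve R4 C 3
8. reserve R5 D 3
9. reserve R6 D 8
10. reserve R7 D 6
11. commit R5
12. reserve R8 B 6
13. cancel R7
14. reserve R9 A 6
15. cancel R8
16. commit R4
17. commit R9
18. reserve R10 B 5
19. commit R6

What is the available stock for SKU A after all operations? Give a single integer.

Step 1: reserve R1 D 7 -> on_hand[A=40 B=39 C=39 D=37 E=37] avail[A=40 B=39 C=39 D=30 E=37] open={R1}
Step 2: cancel R1 -> on_hand[A=40 B=39 C=39 D=37 E=37] avail[A=40 B=39 C=39 D=37 E=37] open={}
Step 3: reserve R2 D 4 -> on_hand[A=40 B=39 C=39 D=37 E=37] avail[A=40 B=39 C=39 D=33 E=37] open={R2}
Step 4: cancel R2 -> on_hand[A=40 B=39 C=39 D=37 E=37] avail[A=40 B=39 C=39 D=37 E=37] open={}
Step 5: reserve R3 D 6 -> on_hand[A=40 B=39 C=39 D=37 E=37] avail[A=40 B=39 C=39 D=31 E=37] open={R3}
Step 6: commit R3 -> on_hand[A=40 B=39 C=39 D=31 E=37] avail[A=40 B=39 C=39 D=31 E=37] open={}
Step 7: reserve R4 C 3 -> on_hand[A=40 B=39 C=39 D=31 E=37] avail[A=40 B=39 C=36 D=31 E=37] open={R4}
Step 8: reserve R5 D 3 -> on_hand[A=40 B=39 C=39 D=31 E=37] avail[A=40 B=39 C=36 D=28 E=37] open={R4,R5}
Step 9: reserve R6 D 8 -> on_hand[A=40 B=39 C=39 D=31 E=37] avail[A=40 B=39 C=36 D=20 E=37] open={R4,R5,R6}
Step 10: reserve R7 D 6 -> on_hand[A=40 B=39 C=39 D=31 E=37] avail[A=40 B=39 C=36 D=14 E=37] open={R4,R5,R6,R7}
Step 11: commit R5 -> on_hand[A=40 B=39 C=39 D=28 E=37] avail[A=40 B=39 C=36 D=14 E=37] open={R4,R6,R7}
Step 12: reserve R8 B 6 -> on_hand[A=40 B=39 C=39 D=28 E=37] avail[A=40 B=33 C=36 D=14 E=37] open={R4,R6,R7,R8}
Step 13: cancel R7 -> on_hand[A=40 B=39 C=39 D=28 E=37] avail[A=40 B=33 C=36 D=20 E=37] open={R4,R6,R8}
Step 14: reserve R9 A 6 -> on_hand[A=40 B=39 C=39 D=28 E=37] avail[A=34 B=33 C=36 D=20 E=37] open={R4,R6,R8,R9}
Step 15: cancel R8 -> on_hand[A=40 B=39 C=39 D=28 E=37] avail[A=34 B=39 C=36 D=20 E=37] open={R4,R6,R9}
Step 16: commit R4 -> on_hand[A=40 B=39 C=36 D=28 E=37] avail[A=34 B=39 C=36 D=20 E=37] open={R6,R9}
Step 17: commit R9 -> on_hand[A=34 B=39 C=36 D=28 E=37] avail[A=34 B=39 C=36 D=20 E=37] open={R6}
Step 18: reserve R10 B 5 -> on_hand[A=34 B=39 C=36 D=28 E=37] avail[A=34 B=34 C=36 D=20 E=37] open={R10,R6}
Step 19: commit R6 -> on_hand[A=34 B=39 C=36 D=20 E=37] avail[A=34 B=34 C=36 D=20 E=37] open={R10}
Final available[A] = 34

Answer: 34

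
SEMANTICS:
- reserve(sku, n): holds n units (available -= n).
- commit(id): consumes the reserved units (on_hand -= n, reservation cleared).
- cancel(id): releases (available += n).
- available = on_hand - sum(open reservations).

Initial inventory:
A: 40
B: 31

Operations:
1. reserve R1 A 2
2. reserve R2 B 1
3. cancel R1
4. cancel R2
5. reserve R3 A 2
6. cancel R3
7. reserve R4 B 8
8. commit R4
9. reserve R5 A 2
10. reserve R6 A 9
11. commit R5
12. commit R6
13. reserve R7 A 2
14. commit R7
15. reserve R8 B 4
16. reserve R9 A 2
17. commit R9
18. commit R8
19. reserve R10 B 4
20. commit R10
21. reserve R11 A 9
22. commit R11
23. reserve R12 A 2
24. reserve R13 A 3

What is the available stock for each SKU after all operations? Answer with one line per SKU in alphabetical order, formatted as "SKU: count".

Step 1: reserve R1 A 2 -> on_hand[A=40 B=31] avail[A=38 B=31] open={R1}
Step 2: reserve R2 B 1 -> on_hand[A=40 B=31] avail[A=38 B=30] open={R1,R2}
Step 3: cancel R1 -> on_hand[A=40 B=31] avail[A=40 B=30] open={R2}
Step 4: cancel R2 -> on_hand[A=40 B=31] avail[A=40 B=31] open={}
Step 5: reserve R3 A 2 -> on_hand[A=40 B=31] avail[A=38 B=31] open={R3}
Step 6: cancel R3 -> on_hand[A=40 B=31] avail[A=40 B=31] open={}
Step 7: reserve R4 B 8 -> on_hand[A=40 B=31] avail[A=40 B=23] open={R4}
Step 8: commit R4 -> on_hand[A=40 B=23] avail[A=40 B=23] open={}
Step 9: reserve R5 A 2 -> on_hand[A=40 B=23] avail[A=38 B=23] open={R5}
Step 10: reserve R6 A 9 -> on_hand[A=40 B=23] avail[A=29 B=23] open={R5,R6}
Step 11: commit R5 -> on_hand[A=38 B=23] avail[A=29 B=23] open={R6}
Step 12: commit R6 -> on_hand[A=29 B=23] avail[A=29 B=23] open={}
Step 13: reserve R7 A 2 -> on_hand[A=29 B=23] avail[A=27 B=23] open={R7}
Step 14: commit R7 -> on_hand[A=27 B=23] avail[A=27 B=23] open={}
Step 15: reserve R8 B 4 -> on_hand[A=27 B=23] avail[A=27 B=19] open={R8}
Step 16: reserve R9 A 2 -> on_hand[A=27 B=23] avail[A=25 B=19] open={R8,R9}
Step 17: commit R9 -> on_hand[A=25 B=23] avail[A=25 B=19] open={R8}
Step 18: commit R8 -> on_hand[A=25 B=19] avail[A=25 B=19] open={}
Step 19: reserve R10 B 4 -> on_hand[A=25 B=19] avail[A=25 B=15] open={R10}
Step 20: commit R10 -> on_hand[A=25 B=15] avail[A=25 B=15] open={}
Step 21: reserve R11 A 9 -> on_hand[A=25 B=15] avail[A=16 B=15] open={R11}
Step 22: commit R11 -> on_hand[A=16 B=15] avail[A=16 B=15] open={}
Step 23: reserve R12 A 2 -> on_hand[A=16 B=15] avail[A=14 B=15] open={R12}
Step 24: reserve R13 A 3 -> on_hand[A=16 B=15] avail[A=11 B=15] open={R12,R13}

Answer: A: 11
B: 15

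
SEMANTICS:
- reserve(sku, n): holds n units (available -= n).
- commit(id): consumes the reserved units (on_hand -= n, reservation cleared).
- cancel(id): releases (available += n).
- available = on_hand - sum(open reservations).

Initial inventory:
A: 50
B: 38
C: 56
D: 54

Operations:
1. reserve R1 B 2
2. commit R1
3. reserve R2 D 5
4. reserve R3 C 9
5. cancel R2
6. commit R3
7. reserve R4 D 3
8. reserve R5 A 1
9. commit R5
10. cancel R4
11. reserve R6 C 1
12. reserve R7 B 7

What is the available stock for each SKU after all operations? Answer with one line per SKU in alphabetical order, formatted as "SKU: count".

Answer: A: 49
B: 29
C: 46
D: 54

Derivation:
Step 1: reserve R1 B 2 -> on_hand[A=50 B=38 C=56 D=54] avail[A=50 B=36 C=56 D=54] open={R1}
Step 2: commit R1 -> on_hand[A=50 B=36 C=56 D=54] avail[A=50 B=36 C=56 D=54] open={}
Step 3: reserve R2 D 5 -> on_hand[A=50 B=36 C=56 D=54] avail[A=50 B=36 C=56 D=49] open={R2}
Step 4: reserve R3 C 9 -> on_hand[A=50 B=36 C=56 D=54] avail[A=50 B=36 C=47 D=49] open={R2,R3}
Step 5: cancel R2 -> on_hand[A=50 B=36 C=56 D=54] avail[A=50 B=36 C=47 D=54] open={R3}
Step 6: commit R3 -> on_hand[A=50 B=36 C=47 D=54] avail[A=50 B=36 C=47 D=54] open={}
Step 7: reserve R4 D 3 -> on_hand[A=50 B=36 C=47 D=54] avail[A=50 B=36 C=47 D=51] open={R4}
Step 8: reserve R5 A 1 -> on_hand[A=50 B=36 C=47 D=54] avail[A=49 B=36 C=47 D=51] open={R4,R5}
Step 9: commit R5 -> on_hand[A=49 B=36 C=47 D=54] avail[A=49 B=36 C=47 D=51] open={R4}
Step 10: cancel R4 -> on_hand[A=49 B=36 C=47 D=54] avail[A=49 B=36 C=47 D=54] open={}
Step 11: reserve R6 C 1 -> on_hand[A=49 B=36 C=47 D=54] avail[A=49 B=36 C=46 D=54] open={R6}
Step 12: reserve R7 B 7 -> on_hand[A=49 B=36 C=47 D=54] avail[A=49 B=29 C=46 D=54] open={R6,R7}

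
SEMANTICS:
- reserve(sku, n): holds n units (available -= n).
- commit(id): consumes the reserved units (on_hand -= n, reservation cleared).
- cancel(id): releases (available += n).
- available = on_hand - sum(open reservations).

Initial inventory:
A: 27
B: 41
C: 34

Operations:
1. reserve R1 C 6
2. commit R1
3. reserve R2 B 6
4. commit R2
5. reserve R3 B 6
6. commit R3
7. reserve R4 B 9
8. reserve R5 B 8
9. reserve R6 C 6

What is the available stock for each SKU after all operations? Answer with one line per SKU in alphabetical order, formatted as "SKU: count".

Answer: A: 27
B: 12
C: 22

Derivation:
Step 1: reserve R1 C 6 -> on_hand[A=27 B=41 C=34] avail[A=27 B=41 C=28] open={R1}
Step 2: commit R1 -> on_hand[A=27 B=41 C=28] avail[A=27 B=41 C=28] open={}
Step 3: reserve R2 B 6 -> on_hand[A=27 B=41 C=28] avail[A=27 B=35 C=28] open={R2}
Step 4: commit R2 -> on_hand[A=27 B=35 C=28] avail[A=27 B=35 C=28] open={}
Step 5: reserve R3 B 6 -> on_hand[A=27 B=35 C=28] avail[A=27 B=29 C=28] open={R3}
Step 6: commit R3 -> on_hand[A=27 B=29 C=28] avail[A=27 B=29 C=28] open={}
Step 7: reserve R4 B 9 -> on_hand[A=27 B=29 C=28] avail[A=27 B=20 C=28] open={R4}
Step 8: reserve R5 B 8 -> on_hand[A=27 B=29 C=28] avail[A=27 B=12 C=28] open={R4,R5}
Step 9: reserve R6 C 6 -> on_hand[A=27 B=29 C=28] avail[A=27 B=12 C=22] open={R4,R5,R6}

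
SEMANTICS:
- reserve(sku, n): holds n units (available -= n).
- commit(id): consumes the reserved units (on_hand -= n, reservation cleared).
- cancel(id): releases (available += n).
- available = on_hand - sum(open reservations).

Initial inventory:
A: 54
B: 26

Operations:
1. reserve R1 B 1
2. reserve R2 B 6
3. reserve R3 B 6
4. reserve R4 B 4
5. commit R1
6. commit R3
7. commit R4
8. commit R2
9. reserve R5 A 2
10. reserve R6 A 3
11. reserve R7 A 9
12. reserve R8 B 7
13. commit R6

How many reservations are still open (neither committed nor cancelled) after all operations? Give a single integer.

Answer: 3

Derivation:
Step 1: reserve R1 B 1 -> on_hand[A=54 B=26] avail[A=54 B=25] open={R1}
Step 2: reserve R2 B 6 -> on_hand[A=54 B=26] avail[A=54 B=19] open={R1,R2}
Step 3: reserve R3 B 6 -> on_hand[A=54 B=26] avail[A=54 B=13] open={R1,R2,R3}
Step 4: reserve R4 B 4 -> on_hand[A=54 B=26] avail[A=54 B=9] open={R1,R2,R3,R4}
Step 5: commit R1 -> on_hand[A=54 B=25] avail[A=54 B=9] open={R2,R3,R4}
Step 6: commit R3 -> on_hand[A=54 B=19] avail[A=54 B=9] open={R2,R4}
Step 7: commit R4 -> on_hand[A=54 B=15] avail[A=54 B=9] open={R2}
Step 8: commit R2 -> on_hand[A=54 B=9] avail[A=54 B=9] open={}
Step 9: reserve R5 A 2 -> on_hand[A=54 B=9] avail[A=52 B=9] open={R5}
Step 10: reserve R6 A 3 -> on_hand[A=54 B=9] avail[A=49 B=9] open={R5,R6}
Step 11: reserve R7 A 9 -> on_hand[A=54 B=9] avail[A=40 B=9] open={R5,R6,R7}
Step 12: reserve R8 B 7 -> on_hand[A=54 B=9] avail[A=40 B=2] open={R5,R6,R7,R8}
Step 13: commit R6 -> on_hand[A=51 B=9] avail[A=40 B=2] open={R5,R7,R8}
Open reservations: ['R5', 'R7', 'R8'] -> 3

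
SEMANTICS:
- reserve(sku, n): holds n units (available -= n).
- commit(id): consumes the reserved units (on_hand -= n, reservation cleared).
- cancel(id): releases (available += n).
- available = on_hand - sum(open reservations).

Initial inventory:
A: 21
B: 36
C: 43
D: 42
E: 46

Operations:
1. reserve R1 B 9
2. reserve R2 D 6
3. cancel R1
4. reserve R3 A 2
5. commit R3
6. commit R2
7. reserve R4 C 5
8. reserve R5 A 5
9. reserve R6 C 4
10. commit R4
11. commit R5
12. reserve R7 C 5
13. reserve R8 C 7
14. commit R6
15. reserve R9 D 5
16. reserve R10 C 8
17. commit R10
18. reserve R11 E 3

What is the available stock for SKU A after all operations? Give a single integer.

Answer: 14

Derivation:
Step 1: reserve R1 B 9 -> on_hand[A=21 B=36 C=43 D=42 E=46] avail[A=21 B=27 C=43 D=42 E=46] open={R1}
Step 2: reserve R2 D 6 -> on_hand[A=21 B=36 C=43 D=42 E=46] avail[A=21 B=27 C=43 D=36 E=46] open={R1,R2}
Step 3: cancel R1 -> on_hand[A=21 B=36 C=43 D=42 E=46] avail[A=21 B=36 C=43 D=36 E=46] open={R2}
Step 4: reserve R3 A 2 -> on_hand[A=21 B=36 C=43 D=42 E=46] avail[A=19 B=36 C=43 D=36 E=46] open={R2,R3}
Step 5: commit R3 -> on_hand[A=19 B=36 C=43 D=42 E=46] avail[A=19 B=36 C=43 D=36 E=46] open={R2}
Step 6: commit R2 -> on_hand[A=19 B=36 C=43 D=36 E=46] avail[A=19 B=36 C=43 D=36 E=46] open={}
Step 7: reserve R4 C 5 -> on_hand[A=19 B=36 C=43 D=36 E=46] avail[A=19 B=36 C=38 D=36 E=46] open={R4}
Step 8: reserve R5 A 5 -> on_hand[A=19 B=36 C=43 D=36 E=46] avail[A=14 B=36 C=38 D=36 E=46] open={R4,R5}
Step 9: reserve R6 C 4 -> on_hand[A=19 B=36 C=43 D=36 E=46] avail[A=14 B=36 C=34 D=36 E=46] open={R4,R5,R6}
Step 10: commit R4 -> on_hand[A=19 B=36 C=38 D=36 E=46] avail[A=14 B=36 C=34 D=36 E=46] open={R5,R6}
Step 11: commit R5 -> on_hand[A=14 B=36 C=38 D=36 E=46] avail[A=14 B=36 C=34 D=36 E=46] open={R6}
Step 12: reserve R7 C 5 -> on_hand[A=14 B=36 C=38 D=36 E=46] avail[A=14 B=36 C=29 D=36 E=46] open={R6,R7}
Step 13: reserve R8 C 7 -> on_hand[A=14 B=36 C=38 D=36 E=46] avail[A=14 B=36 C=22 D=36 E=46] open={R6,R7,R8}
Step 14: commit R6 -> on_hand[A=14 B=36 C=34 D=36 E=46] avail[A=14 B=36 C=22 D=36 E=46] open={R7,R8}
Step 15: reserve R9 D 5 -> on_hand[A=14 B=36 C=34 D=36 E=46] avail[A=14 B=36 C=22 D=31 E=46] open={R7,R8,R9}
Step 16: reserve R10 C 8 -> on_hand[A=14 B=36 C=34 D=36 E=46] avail[A=14 B=36 C=14 D=31 E=46] open={R10,R7,R8,R9}
Step 17: commit R10 -> on_hand[A=14 B=36 C=26 D=36 E=46] avail[A=14 B=36 C=14 D=31 E=46] open={R7,R8,R9}
Step 18: reserve R11 E 3 -> on_hand[A=14 B=36 C=26 D=36 E=46] avail[A=14 B=36 C=14 D=31 E=43] open={R11,R7,R8,R9}
Final available[A] = 14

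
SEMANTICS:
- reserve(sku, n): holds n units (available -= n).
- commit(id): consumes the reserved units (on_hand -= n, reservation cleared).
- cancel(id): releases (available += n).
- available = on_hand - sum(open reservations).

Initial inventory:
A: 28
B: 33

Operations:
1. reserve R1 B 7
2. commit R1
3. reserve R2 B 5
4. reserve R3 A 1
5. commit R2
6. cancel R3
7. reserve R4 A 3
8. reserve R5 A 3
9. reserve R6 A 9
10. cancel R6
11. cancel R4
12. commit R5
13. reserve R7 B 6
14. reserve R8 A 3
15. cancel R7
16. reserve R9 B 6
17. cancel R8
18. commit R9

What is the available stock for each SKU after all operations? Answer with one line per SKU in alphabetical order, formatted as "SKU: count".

Step 1: reserve R1 B 7 -> on_hand[A=28 B=33] avail[A=28 B=26] open={R1}
Step 2: commit R1 -> on_hand[A=28 B=26] avail[A=28 B=26] open={}
Step 3: reserve R2 B 5 -> on_hand[A=28 B=26] avail[A=28 B=21] open={R2}
Step 4: reserve R3 A 1 -> on_hand[A=28 B=26] avail[A=27 B=21] open={R2,R3}
Step 5: commit R2 -> on_hand[A=28 B=21] avail[A=27 B=21] open={R3}
Step 6: cancel R3 -> on_hand[A=28 B=21] avail[A=28 B=21] open={}
Step 7: reserve R4 A 3 -> on_hand[A=28 B=21] avail[A=25 B=21] open={R4}
Step 8: reserve R5 A 3 -> on_hand[A=28 B=21] avail[A=22 B=21] open={R4,R5}
Step 9: reserve R6 A 9 -> on_hand[A=28 B=21] avail[A=13 B=21] open={R4,R5,R6}
Step 10: cancel R6 -> on_hand[A=28 B=21] avail[A=22 B=21] open={R4,R5}
Step 11: cancel R4 -> on_hand[A=28 B=21] avail[A=25 B=21] open={R5}
Step 12: commit R5 -> on_hand[A=25 B=21] avail[A=25 B=21] open={}
Step 13: reserve R7 B 6 -> on_hand[A=25 B=21] avail[A=25 B=15] open={R7}
Step 14: reserve R8 A 3 -> on_hand[A=25 B=21] avail[A=22 B=15] open={R7,R8}
Step 15: cancel R7 -> on_hand[A=25 B=21] avail[A=22 B=21] open={R8}
Step 16: reserve R9 B 6 -> on_hand[A=25 B=21] avail[A=22 B=15] open={R8,R9}
Step 17: cancel R8 -> on_hand[A=25 B=21] avail[A=25 B=15] open={R9}
Step 18: commit R9 -> on_hand[A=25 B=15] avail[A=25 B=15] open={}

Answer: A: 25
B: 15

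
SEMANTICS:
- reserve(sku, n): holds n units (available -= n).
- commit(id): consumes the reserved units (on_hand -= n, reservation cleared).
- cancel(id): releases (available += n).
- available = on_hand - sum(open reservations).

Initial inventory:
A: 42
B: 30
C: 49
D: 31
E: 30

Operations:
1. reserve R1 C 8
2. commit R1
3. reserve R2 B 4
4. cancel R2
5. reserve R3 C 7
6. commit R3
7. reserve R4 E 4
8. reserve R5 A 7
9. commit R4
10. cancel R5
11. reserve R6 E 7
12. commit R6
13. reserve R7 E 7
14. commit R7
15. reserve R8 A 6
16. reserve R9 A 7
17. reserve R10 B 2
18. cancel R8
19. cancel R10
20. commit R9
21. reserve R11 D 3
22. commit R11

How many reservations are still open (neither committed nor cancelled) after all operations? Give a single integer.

Answer: 0

Derivation:
Step 1: reserve R1 C 8 -> on_hand[A=42 B=30 C=49 D=31 E=30] avail[A=42 B=30 C=41 D=31 E=30] open={R1}
Step 2: commit R1 -> on_hand[A=42 B=30 C=41 D=31 E=30] avail[A=42 B=30 C=41 D=31 E=30] open={}
Step 3: reserve R2 B 4 -> on_hand[A=42 B=30 C=41 D=31 E=30] avail[A=42 B=26 C=41 D=31 E=30] open={R2}
Step 4: cancel R2 -> on_hand[A=42 B=30 C=41 D=31 E=30] avail[A=42 B=30 C=41 D=31 E=30] open={}
Step 5: reserve R3 C 7 -> on_hand[A=42 B=30 C=41 D=31 E=30] avail[A=42 B=30 C=34 D=31 E=30] open={R3}
Step 6: commit R3 -> on_hand[A=42 B=30 C=34 D=31 E=30] avail[A=42 B=30 C=34 D=31 E=30] open={}
Step 7: reserve R4 E 4 -> on_hand[A=42 B=30 C=34 D=31 E=30] avail[A=42 B=30 C=34 D=31 E=26] open={R4}
Step 8: reserve R5 A 7 -> on_hand[A=42 B=30 C=34 D=31 E=30] avail[A=35 B=30 C=34 D=31 E=26] open={R4,R5}
Step 9: commit R4 -> on_hand[A=42 B=30 C=34 D=31 E=26] avail[A=35 B=30 C=34 D=31 E=26] open={R5}
Step 10: cancel R5 -> on_hand[A=42 B=30 C=34 D=31 E=26] avail[A=42 B=30 C=34 D=31 E=26] open={}
Step 11: reserve R6 E 7 -> on_hand[A=42 B=30 C=34 D=31 E=26] avail[A=42 B=30 C=34 D=31 E=19] open={R6}
Step 12: commit R6 -> on_hand[A=42 B=30 C=34 D=31 E=19] avail[A=42 B=30 C=34 D=31 E=19] open={}
Step 13: reserve R7 E 7 -> on_hand[A=42 B=30 C=34 D=31 E=19] avail[A=42 B=30 C=34 D=31 E=12] open={R7}
Step 14: commit R7 -> on_hand[A=42 B=30 C=34 D=31 E=12] avail[A=42 B=30 C=34 D=31 E=12] open={}
Step 15: reserve R8 A 6 -> on_hand[A=42 B=30 C=34 D=31 E=12] avail[A=36 B=30 C=34 D=31 E=12] open={R8}
Step 16: reserve R9 A 7 -> on_hand[A=42 B=30 C=34 D=31 E=12] avail[A=29 B=30 C=34 D=31 E=12] open={R8,R9}
Step 17: reserve R10 B 2 -> on_hand[A=42 B=30 C=34 D=31 E=12] avail[A=29 B=28 C=34 D=31 E=12] open={R10,R8,R9}
Step 18: cancel R8 -> on_hand[A=42 B=30 C=34 D=31 E=12] avail[A=35 B=28 C=34 D=31 E=12] open={R10,R9}
Step 19: cancel R10 -> on_hand[A=42 B=30 C=34 D=31 E=12] avail[A=35 B=30 C=34 D=31 E=12] open={R9}
Step 20: commit R9 -> on_hand[A=35 B=30 C=34 D=31 E=12] avail[A=35 B=30 C=34 D=31 E=12] open={}
Step 21: reserve R11 D 3 -> on_hand[A=35 B=30 C=34 D=31 E=12] avail[A=35 B=30 C=34 D=28 E=12] open={R11}
Step 22: commit R11 -> on_hand[A=35 B=30 C=34 D=28 E=12] avail[A=35 B=30 C=34 D=28 E=12] open={}
Open reservations: [] -> 0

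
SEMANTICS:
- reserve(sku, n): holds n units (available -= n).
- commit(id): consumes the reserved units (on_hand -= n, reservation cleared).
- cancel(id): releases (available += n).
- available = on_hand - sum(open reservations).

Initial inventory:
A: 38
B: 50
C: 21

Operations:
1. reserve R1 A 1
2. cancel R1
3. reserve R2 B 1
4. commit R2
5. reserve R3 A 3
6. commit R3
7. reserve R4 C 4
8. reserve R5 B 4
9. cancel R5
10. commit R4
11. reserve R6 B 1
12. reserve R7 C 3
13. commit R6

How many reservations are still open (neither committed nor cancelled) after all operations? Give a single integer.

Step 1: reserve R1 A 1 -> on_hand[A=38 B=50 C=21] avail[A=37 B=50 C=21] open={R1}
Step 2: cancel R1 -> on_hand[A=38 B=50 C=21] avail[A=38 B=50 C=21] open={}
Step 3: reserve R2 B 1 -> on_hand[A=38 B=50 C=21] avail[A=38 B=49 C=21] open={R2}
Step 4: commit R2 -> on_hand[A=38 B=49 C=21] avail[A=38 B=49 C=21] open={}
Step 5: reserve R3 A 3 -> on_hand[A=38 B=49 C=21] avail[A=35 B=49 C=21] open={R3}
Step 6: commit R3 -> on_hand[A=35 B=49 C=21] avail[A=35 B=49 C=21] open={}
Step 7: reserve R4 C 4 -> on_hand[A=35 B=49 C=21] avail[A=35 B=49 C=17] open={R4}
Step 8: reserve R5 B 4 -> on_hand[A=35 B=49 C=21] avail[A=35 B=45 C=17] open={R4,R5}
Step 9: cancel R5 -> on_hand[A=35 B=49 C=21] avail[A=35 B=49 C=17] open={R4}
Step 10: commit R4 -> on_hand[A=35 B=49 C=17] avail[A=35 B=49 C=17] open={}
Step 11: reserve R6 B 1 -> on_hand[A=35 B=49 C=17] avail[A=35 B=48 C=17] open={R6}
Step 12: reserve R7 C 3 -> on_hand[A=35 B=49 C=17] avail[A=35 B=48 C=14] open={R6,R7}
Step 13: commit R6 -> on_hand[A=35 B=48 C=17] avail[A=35 B=48 C=14] open={R7}
Open reservations: ['R7'] -> 1

Answer: 1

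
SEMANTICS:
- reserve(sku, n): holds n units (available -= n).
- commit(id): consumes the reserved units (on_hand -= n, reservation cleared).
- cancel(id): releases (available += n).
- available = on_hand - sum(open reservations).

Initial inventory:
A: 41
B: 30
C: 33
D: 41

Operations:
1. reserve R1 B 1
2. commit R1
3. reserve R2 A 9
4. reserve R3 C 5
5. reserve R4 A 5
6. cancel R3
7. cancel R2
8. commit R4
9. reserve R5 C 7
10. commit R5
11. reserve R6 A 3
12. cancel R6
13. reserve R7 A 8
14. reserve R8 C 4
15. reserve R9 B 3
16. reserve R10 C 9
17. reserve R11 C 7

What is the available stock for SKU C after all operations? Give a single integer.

Answer: 6

Derivation:
Step 1: reserve R1 B 1 -> on_hand[A=41 B=30 C=33 D=41] avail[A=41 B=29 C=33 D=41] open={R1}
Step 2: commit R1 -> on_hand[A=41 B=29 C=33 D=41] avail[A=41 B=29 C=33 D=41] open={}
Step 3: reserve R2 A 9 -> on_hand[A=41 B=29 C=33 D=41] avail[A=32 B=29 C=33 D=41] open={R2}
Step 4: reserve R3 C 5 -> on_hand[A=41 B=29 C=33 D=41] avail[A=32 B=29 C=28 D=41] open={R2,R3}
Step 5: reserve R4 A 5 -> on_hand[A=41 B=29 C=33 D=41] avail[A=27 B=29 C=28 D=41] open={R2,R3,R4}
Step 6: cancel R3 -> on_hand[A=41 B=29 C=33 D=41] avail[A=27 B=29 C=33 D=41] open={R2,R4}
Step 7: cancel R2 -> on_hand[A=41 B=29 C=33 D=41] avail[A=36 B=29 C=33 D=41] open={R4}
Step 8: commit R4 -> on_hand[A=36 B=29 C=33 D=41] avail[A=36 B=29 C=33 D=41] open={}
Step 9: reserve R5 C 7 -> on_hand[A=36 B=29 C=33 D=41] avail[A=36 B=29 C=26 D=41] open={R5}
Step 10: commit R5 -> on_hand[A=36 B=29 C=26 D=41] avail[A=36 B=29 C=26 D=41] open={}
Step 11: reserve R6 A 3 -> on_hand[A=36 B=29 C=26 D=41] avail[A=33 B=29 C=26 D=41] open={R6}
Step 12: cancel R6 -> on_hand[A=36 B=29 C=26 D=41] avail[A=36 B=29 C=26 D=41] open={}
Step 13: reserve R7 A 8 -> on_hand[A=36 B=29 C=26 D=41] avail[A=28 B=29 C=26 D=41] open={R7}
Step 14: reserve R8 C 4 -> on_hand[A=36 B=29 C=26 D=41] avail[A=28 B=29 C=22 D=41] open={R7,R8}
Step 15: reserve R9 B 3 -> on_hand[A=36 B=29 C=26 D=41] avail[A=28 B=26 C=22 D=41] open={R7,R8,R9}
Step 16: reserve R10 C 9 -> on_hand[A=36 B=29 C=26 D=41] avail[A=28 B=26 C=13 D=41] open={R10,R7,R8,R9}
Step 17: reserve R11 C 7 -> on_hand[A=36 B=29 C=26 D=41] avail[A=28 B=26 C=6 D=41] open={R10,R11,R7,R8,R9}
Final available[C] = 6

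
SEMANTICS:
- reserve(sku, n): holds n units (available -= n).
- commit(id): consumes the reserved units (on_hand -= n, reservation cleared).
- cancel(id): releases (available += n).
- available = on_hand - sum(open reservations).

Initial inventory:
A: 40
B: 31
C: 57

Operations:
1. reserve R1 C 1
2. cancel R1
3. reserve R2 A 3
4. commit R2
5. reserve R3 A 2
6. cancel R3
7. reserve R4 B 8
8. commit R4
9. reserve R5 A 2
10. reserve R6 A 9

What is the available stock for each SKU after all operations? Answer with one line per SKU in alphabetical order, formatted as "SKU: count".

Step 1: reserve R1 C 1 -> on_hand[A=40 B=31 C=57] avail[A=40 B=31 C=56] open={R1}
Step 2: cancel R1 -> on_hand[A=40 B=31 C=57] avail[A=40 B=31 C=57] open={}
Step 3: reserve R2 A 3 -> on_hand[A=40 B=31 C=57] avail[A=37 B=31 C=57] open={R2}
Step 4: commit R2 -> on_hand[A=37 B=31 C=57] avail[A=37 B=31 C=57] open={}
Step 5: reserve R3 A 2 -> on_hand[A=37 B=31 C=57] avail[A=35 B=31 C=57] open={R3}
Step 6: cancel R3 -> on_hand[A=37 B=31 C=57] avail[A=37 B=31 C=57] open={}
Step 7: reserve R4 B 8 -> on_hand[A=37 B=31 C=57] avail[A=37 B=23 C=57] open={R4}
Step 8: commit R4 -> on_hand[A=37 B=23 C=57] avail[A=37 B=23 C=57] open={}
Step 9: reserve R5 A 2 -> on_hand[A=37 B=23 C=57] avail[A=35 B=23 C=57] open={R5}
Step 10: reserve R6 A 9 -> on_hand[A=37 B=23 C=57] avail[A=26 B=23 C=57] open={R5,R6}

Answer: A: 26
B: 23
C: 57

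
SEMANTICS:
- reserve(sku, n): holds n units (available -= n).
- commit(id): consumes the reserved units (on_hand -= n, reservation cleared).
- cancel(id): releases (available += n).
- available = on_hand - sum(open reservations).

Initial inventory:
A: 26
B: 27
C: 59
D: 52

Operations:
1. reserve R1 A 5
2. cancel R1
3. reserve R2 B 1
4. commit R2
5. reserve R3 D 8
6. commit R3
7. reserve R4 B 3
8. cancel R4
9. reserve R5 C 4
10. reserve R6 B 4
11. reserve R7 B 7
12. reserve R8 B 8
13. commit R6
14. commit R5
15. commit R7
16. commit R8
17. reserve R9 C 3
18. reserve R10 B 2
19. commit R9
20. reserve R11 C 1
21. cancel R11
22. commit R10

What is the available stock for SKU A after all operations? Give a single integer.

Answer: 26

Derivation:
Step 1: reserve R1 A 5 -> on_hand[A=26 B=27 C=59 D=52] avail[A=21 B=27 C=59 D=52] open={R1}
Step 2: cancel R1 -> on_hand[A=26 B=27 C=59 D=52] avail[A=26 B=27 C=59 D=52] open={}
Step 3: reserve R2 B 1 -> on_hand[A=26 B=27 C=59 D=52] avail[A=26 B=26 C=59 D=52] open={R2}
Step 4: commit R2 -> on_hand[A=26 B=26 C=59 D=52] avail[A=26 B=26 C=59 D=52] open={}
Step 5: reserve R3 D 8 -> on_hand[A=26 B=26 C=59 D=52] avail[A=26 B=26 C=59 D=44] open={R3}
Step 6: commit R3 -> on_hand[A=26 B=26 C=59 D=44] avail[A=26 B=26 C=59 D=44] open={}
Step 7: reserve R4 B 3 -> on_hand[A=26 B=26 C=59 D=44] avail[A=26 B=23 C=59 D=44] open={R4}
Step 8: cancel R4 -> on_hand[A=26 B=26 C=59 D=44] avail[A=26 B=26 C=59 D=44] open={}
Step 9: reserve R5 C 4 -> on_hand[A=26 B=26 C=59 D=44] avail[A=26 B=26 C=55 D=44] open={R5}
Step 10: reserve R6 B 4 -> on_hand[A=26 B=26 C=59 D=44] avail[A=26 B=22 C=55 D=44] open={R5,R6}
Step 11: reserve R7 B 7 -> on_hand[A=26 B=26 C=59 D=44] avail[A=26 B=15 C=55 D=44] open={R5,R6,R7}
Step 12: reserve R8 B 8 -> on_hand[A=26 B=26 C=59 D=44] avail[A=26 B=7 C=55 D=44] open={R5,R6,R7,R8}
Step 13: commit R6 -> on_hand[A=26 B=22 C=59 D=44] avail[A=26 B=7 C=55 D=44] open={R5,R7,R8}
Step 14: commit R5 -> on_hand[A=26 B=22 C=55 D=44] avail[A=26 B=7 C=55 D=44] open={R7,R8}
Step 15: commit R7 -> on_hand[A=26 B=15 C=55 D=44] avail[A=26 B=7 C=55 D=44] open={R8}
Step 16: commit R8 -> on_hand[A=26 B=7 C=55 D=44] avail[A=26 B=7 C=55 D=44] open={}
Step 17: reserve R9 C 3 -> on_hand[A=26 B=7 C=55 D=44] avail[A=26 B=7 C=52 D=44] open={R9}
Step 18: reserve R10 B 2 -> on_hand[A=26 B=7 C=55 D=44] avail[A=26 B=5 C=52 D=44] open={R10,R9}
Step 19: commit R9 -> on_hand[A=26 B=7 C=52 D=44] avail[A=26 B=5 C=52 D=44] open={R10}
Step 20: reserve R11 C 1 -> on_hand[A=26 B=7 C=52 D=44] avail[A=26 B=5 C=51 D=44] open={R10,R11}
Step 21: cancel R11 -> on_hand[A=26 B=7 C=52 D=44] avail[A=26 B=5 C=52 D=44] open={R10}
Step 22: commit R10 -> on_hand[A=26 B=5 C=52 D=44] avail[A=26 B=5 C=52 D=44] open={}
Final available[A] = 26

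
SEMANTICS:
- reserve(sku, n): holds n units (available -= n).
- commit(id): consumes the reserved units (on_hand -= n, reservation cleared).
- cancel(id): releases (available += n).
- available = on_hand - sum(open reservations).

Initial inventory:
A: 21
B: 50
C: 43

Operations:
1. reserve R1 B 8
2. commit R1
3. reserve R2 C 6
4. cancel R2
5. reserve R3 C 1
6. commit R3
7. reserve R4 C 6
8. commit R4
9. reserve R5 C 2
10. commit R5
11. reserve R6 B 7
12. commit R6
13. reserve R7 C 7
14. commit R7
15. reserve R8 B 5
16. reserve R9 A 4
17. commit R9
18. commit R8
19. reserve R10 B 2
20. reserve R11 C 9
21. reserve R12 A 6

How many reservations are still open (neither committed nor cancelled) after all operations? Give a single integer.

Answer: 3

Derivation:
Step 1: reserve R1 B 8 -> on_hand[A=21 B=50 C=43] avail[A=21 B=42 C=43] open={R1}
Step 2: commit R1 -> on_hand[A=21 B=42 C=43] avail[A=21 B=42 C=43] open={}
Step 3: reserve R2 C 6 -> on_hand[A=21 B=42 C=43] avail[A=21 B=42 C=37] open={R2}
Step 4: cancel R2 -> on_hand[A=21 B=42 C=43] avail[A=21 B=42 C=43] open={}
Step 5: reserve R3 C 1 -> on_hand[A=21 B=42 C=43] avail[A=21 B=42 C=42] open={R3}
Step 6: commit R3 -> on_hand[A=21 B=42 C=42] avail[A=21 B=42 C=42] open={}
Step 7: reserve R4 C 6 -> on_hand[A=21 B=42 C=42] avail[A=21 B=42 C=36] open={R4}
Step 8: commit R4 -> on_hand[A=21 B=42 C=36] avail[A=21 B=42 C=36] open={}
Step 9: reserve R5 C 2 -> on_hand[A=21 B=42 C=36] avail[A=21 B=42 C=34] open={R5}
Step 10: commit R5 -> on_hand[A=21 B=42 C=34] avail[A=21 B=42 C=34] open={}
Step 11: reserve R6 B 7 -> on_hand[A=21 B=42 C=34] avail[A=21 B=35 C=34] open={R6}
Step 12: commit R6 -> on_hand[A=21 B=35 C=34] avail[A=21 B=35 C=34] open={}
Step 13: reserve R7 C 7 -> on_hand[A=21 B=35 C=34] avail[A=21 B=35 C=27] open={R7}
Step 14: commit R7 -> on_hand[A=21 B=35 C=27] avail[A=21 B=35 C=27] open={}
Step 15: reserve R8 B 5 -> on_hand[A=21 B=35 C=27] avail[A=21 B=30 C=27] open={R8}
Step 16: reserve R9 A 4 -> on_hand[A=21 B=35 C=27] avail[A=17 B=30 C=27] open={R8,R9}
Step 17: commit R9 -> on_hand[A=17 B=35 C=27] avail[A=17 B=30 C=27] open={R8}
Step 18: commit R8 -> on_hand[A=17 B=30 C=27] avail[A=17 B=30 C=27] open={}
Step 19: reserve R10 B 2 -> on_hand[A=17 B=30 C=27] avail[A=17 B=28 C=27] open={R10}
Step 20: reserve R11 C 9 -> on_hand[A=17 B=30 C=27] avail[A=17 B=28 C=18] open={R10,R11}
Step 21: reserve R12 A 6 -> on_hand[A=17 B=30 C=27] avail[A=11 B=28 C=18] open={R10,R11,R12}
Open reservations: ['R10', 'R11', 'R12'] -> 3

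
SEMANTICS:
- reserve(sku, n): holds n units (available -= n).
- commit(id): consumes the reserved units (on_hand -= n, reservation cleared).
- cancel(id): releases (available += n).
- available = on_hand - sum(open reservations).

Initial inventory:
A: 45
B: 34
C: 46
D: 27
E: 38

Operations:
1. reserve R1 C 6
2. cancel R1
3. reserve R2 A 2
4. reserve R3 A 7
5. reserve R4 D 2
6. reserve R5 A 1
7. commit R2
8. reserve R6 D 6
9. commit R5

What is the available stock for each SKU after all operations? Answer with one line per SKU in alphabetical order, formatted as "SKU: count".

Answer: A: 35
B: 34
C: 46
D: 19
E: 38

Derivation:
Step 1: reserve R1 C 6 -> on_hand[A=45 B=34 C=46 D=27 E=38] avail[A=45 B=34 C=40 D=27 E=38] open={R1}
Step 2: cancel R1 -> on_hand[A=45 B=34 C=46 D=27 E=38] avail[A=45 B=34 C=46 D=27 E=38] open={}
Step 3: reserve R2 A 2 -> on_hand[A=45 B=34 C=46 D=27 E=38] avail[A=43 B=34 C=46 D=27 E=38] open={R2}
Step 4: reserve R3 A 7 -> on_hand[A=45 B=34 C=46 D=27 E=38] avail[A=36 B=34 C=46 D=27 E=38] open={R2,R3}
Step 5: reserve R4 D 2 -> on_hand[A=45 B=34 C=46 D=27 E=38] avail[A=36 B=34 C=46 D=25 E=38] open={R2,R3,R4}
Step 6: reserve R5 A 1 -> on_hand[A=45 B=34 C=46 D=27 E=38] avail[A=35 B=34 C=46 D=25 E=38] open={R2,R3,R4,R5}
Step 7: commit R2 -> on_hand[A=43 B=34 C=46 D=27 E=38] avail[A=35 B=34 C=46 D=25 E=38] open={R3,R4,R5}
Step 8: reserve R6 D 6 -> on_hand[A=43 B=34 C=46 D=27 E=38] avail[A=35 B=34 C=46 D=19 E=38] open={R3,R4,R5,R6}
Step 9: commit R5 -> on_hand[A=42 B=34 C=46 D=27 E=38] avail[A=35 B=34 C=46 D=19 E=38] open={R3,R4,R6}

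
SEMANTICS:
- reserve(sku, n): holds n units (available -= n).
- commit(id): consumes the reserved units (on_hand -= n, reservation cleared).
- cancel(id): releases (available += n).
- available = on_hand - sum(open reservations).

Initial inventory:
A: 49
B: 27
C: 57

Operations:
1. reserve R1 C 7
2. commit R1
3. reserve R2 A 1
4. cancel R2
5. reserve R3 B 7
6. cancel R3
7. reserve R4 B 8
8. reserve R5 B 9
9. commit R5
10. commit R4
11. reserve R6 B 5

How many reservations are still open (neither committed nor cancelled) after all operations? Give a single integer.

Answer: 1

Derivation:
Step 1: reserve R1 C 7 -> on_hand[A=49 B=27 C=57] avail[A=49 B=27 C=50] open={R1}
Step 2: commit R1 -> on_hand[A=49 B=27 C=50] avail[A=49 B=27 C=50] open={}
Step 3: reserve R2 A 1 -> on_hand[A=49 B=27 C=50] avail[A=48 B=27 C=50] open={R2}
Step 4: cancel R2 -> on_hand[A=49 B=27 C=50] avail[A=49 B=27 C=50] open={}
Step 5: reserve R3 B 7 -> on_hand[A=49 B=27 C=50] avail[A=49 B=20 C=50] open={R3}
Step 6: cancel R3 -> on_hand[A=49 B=27 C=50] avail[A=49 B=27 C=50] open={}
Step 7: reserve R4 B 8 -> on_hand[A=49 B=27 C=50] avail[A=49 B=19 C=50] open={R4}
Step 8: reserve R5 B 9 -> on_hand[A=49 B=27 C=50] avail[A=49 B=10 C=50] open={R4,R5}
Step 9: commit R5 -> on_hand[A=49 B=18 C=50] avail[A=49 B=10 C=50] open={R4}
Step 10: commit R4 -> on_hand[A=49 B=10 C=50] avail[A=49 B=10 C=50] open={}
Step 11: reserve R6 B 5 -> on_hand[A=49 B=10 C=50] avail[A=49 B=5 C=50] open={R6}
Open reservations: ['R6'] -> 1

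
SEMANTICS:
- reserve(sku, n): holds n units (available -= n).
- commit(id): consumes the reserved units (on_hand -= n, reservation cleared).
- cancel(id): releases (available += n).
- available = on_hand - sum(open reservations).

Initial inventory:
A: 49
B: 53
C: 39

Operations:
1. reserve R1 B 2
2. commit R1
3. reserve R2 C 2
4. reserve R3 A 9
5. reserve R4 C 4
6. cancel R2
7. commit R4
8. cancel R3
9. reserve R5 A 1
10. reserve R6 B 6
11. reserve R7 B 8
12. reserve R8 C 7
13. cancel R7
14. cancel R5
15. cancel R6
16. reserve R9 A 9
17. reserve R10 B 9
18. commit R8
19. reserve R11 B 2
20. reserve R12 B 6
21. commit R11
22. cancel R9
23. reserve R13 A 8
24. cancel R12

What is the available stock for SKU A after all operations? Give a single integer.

Answer: 41

Derivation:
Step 1: reserve R1 B 2 -> on_hand[A=49 B=53 C=39] avail[A=49 B=51 C=39] open={R1}
Step 2: commit R1 -> on_hand[A=49 B=51 C=39] avail[A=49 B=51 C=39] open={}
Step 3: reserve R2 C 2 -> on_hand[A=49 B=51 C=39] avail[A=49 B=51 C=37] open={R2}
Step 4: reserve R3 A 9 -> on_hand[A=49 B=51 C=39] avail[A=40 B=51 C=37] open={R2,R3}
Step 5: reserve R4 C 4 -> on_hand[A=49 B=51 C=39] avail[A=40 B=51 C=33] open={R2,R3,R4}
Step 6: cancel R2 -> on_hand[A=49 B=51 C=39] avail[A=40 B=51 C=35] open={R3,R4}
Step 7: commit R4 -> on_hand[A=49 B=51 C=35] avail[A=40 B=51 C=35] open={R3}
Step 8: cancel R3 -> on_hand[A=49 B=51 C=35] avail[A=49 B=51 C=35] open={}
Step 9: reserve R5 A 1 -> on_hand[A=49 B=51 C=35] avail[A=48 B=51 C=35] open={R5}
Step 10: reserve R6 B 6 -> on_hand[A=49 B=51 C=35] avail[A=48 B=45 C=35] open={R5,R6}
Step 11: reserve R7 B 8 -> on_hand[A=49 B=51 C=35] avail[A=48 B=37 C=35] open={R5,R6,R7}
Step 12: reserve R8 C 7 -> on_hand[A=49 B=51 C=35] avail[A=48 B=37 C=28] open={R5,R6,R7,R8}
Step 13: cancel R7 -> on_hand[A=49 B=51 C=35] avail[A=48 B=45 C=28] open={R5,R6,R8}
Step 14: cancel R5 -> on_hand[A=49 B=51 C=35] avail[A=49 B=45 C=28] open={R6,R8}
Step 15: cancel R6 -> on_hand[A=49 B=51 C=35] avail[A=49 B=51 C=28] open={R8}
Step 16: reserve R9 A 9 -> on_hand[A=49 B=51 C=35] avail[A=40 B=51 C=28] open={R8,R9}
Step 17: reserve R10 B 9 -> on_hand[A=49 B=51 C=35] avail[A=40 B=42 C=28] open={R10,R8,R9}
Step 18: commit R8 -> on_hand[A=49 B=51 C=28] avail[A=40 B=42 C=28] open={R10,R9}
Step 19: reserve R11 B 2 -> on_hand[A=49 B=51 C=28] avail[A=40 B=40 C=28] open={R10,R11,R9}
Step 20: reserve R12 B 6 -> on_hand[A=49 B=51 C=28] avail[A=40 B=34 C=28] open={R10,R11,R12,R9}
Step 21: commit R11 -> on_hand[A=49 B=49 C=28] avail[A=40 B=34 C=28] open={R10,R12,R9}
Step 22: cancel R9 -> on_hand[A=49 B=49 C=28] avail[A=49 B=34 C=28] open={R10,R12}
Step 23: reserve R13 A 8 -> on_hand[A=49 B=49 C=28] avail[A=41 B=34 C=28] open={R10,R12,R13}
Step 24: cancel R12 -> on_hand[A=49 B=49 C=28] avail[A=41 B=40 C=28] open={R10,R13}
Final available[A] = 41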